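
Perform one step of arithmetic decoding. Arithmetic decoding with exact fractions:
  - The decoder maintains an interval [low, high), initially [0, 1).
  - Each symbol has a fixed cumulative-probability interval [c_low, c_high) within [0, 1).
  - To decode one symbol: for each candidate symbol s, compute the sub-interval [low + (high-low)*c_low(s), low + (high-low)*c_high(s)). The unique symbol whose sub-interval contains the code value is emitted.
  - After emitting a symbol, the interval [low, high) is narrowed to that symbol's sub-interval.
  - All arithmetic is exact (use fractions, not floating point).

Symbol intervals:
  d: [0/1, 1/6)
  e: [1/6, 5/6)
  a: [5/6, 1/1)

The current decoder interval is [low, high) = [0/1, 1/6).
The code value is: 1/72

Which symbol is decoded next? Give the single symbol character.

Answer: d

Derivation:
Interval width = high − low = 1/6 − 0/1 = 1/6
Scaled code = (code − low) / width = (1/72 − 0/1) / 1/6 = 1/12
  d: [0/1, 1/6) ← scaled code falls here ✓
  e: [1/6, 5/6) 
  a: [5/6, 1/1) 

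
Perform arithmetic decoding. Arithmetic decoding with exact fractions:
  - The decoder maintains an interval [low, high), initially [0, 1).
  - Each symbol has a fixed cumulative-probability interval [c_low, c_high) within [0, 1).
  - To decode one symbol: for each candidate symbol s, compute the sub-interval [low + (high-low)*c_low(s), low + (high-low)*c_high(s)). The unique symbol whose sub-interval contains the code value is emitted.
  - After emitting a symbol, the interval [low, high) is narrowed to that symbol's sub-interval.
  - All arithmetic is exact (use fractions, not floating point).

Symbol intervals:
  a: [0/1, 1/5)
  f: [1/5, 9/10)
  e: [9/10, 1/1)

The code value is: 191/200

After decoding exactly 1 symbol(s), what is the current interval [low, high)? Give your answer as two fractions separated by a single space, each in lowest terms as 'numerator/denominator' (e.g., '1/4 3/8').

Step 1: interval [0/1, 1/1), width = 1/1 - 0/1 = 1/1
  'a': [0/1 + 1/1*0/1, 0/1 + 1/1*1/5) = [0/1, 1/5)
  'f': [0/1 + 1/1*1/5, 0/1 + 1/1*9/10) = [1/5, 9/10)
  'e': [0/1 + 1/1*9/10, 0/1 + 1/1*1/1) = [9/10, 1/1) <- contains code 191/200
  emit 'e', narrow to [9/10, 1/1)

Answer: 9/10 1/1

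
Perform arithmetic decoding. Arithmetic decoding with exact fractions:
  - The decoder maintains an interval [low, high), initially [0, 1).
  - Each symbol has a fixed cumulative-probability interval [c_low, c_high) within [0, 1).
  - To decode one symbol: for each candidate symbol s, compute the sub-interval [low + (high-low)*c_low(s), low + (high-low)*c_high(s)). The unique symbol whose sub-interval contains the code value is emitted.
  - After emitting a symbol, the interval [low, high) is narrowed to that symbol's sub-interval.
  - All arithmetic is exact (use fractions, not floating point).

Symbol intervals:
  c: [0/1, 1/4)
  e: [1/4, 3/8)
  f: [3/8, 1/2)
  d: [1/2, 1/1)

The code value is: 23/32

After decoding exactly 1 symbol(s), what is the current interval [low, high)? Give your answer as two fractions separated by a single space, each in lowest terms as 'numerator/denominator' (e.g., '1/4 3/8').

Step 1: interval [0/1, 1/1), width = 1/1 - 0/1 = 1/1
  'c': [0/1 + 1/1*0/1, 0/1 + 1/1*1/4) = [0/1, 1/4)
  'e': [0/1 + 1/1*1/4, 0/1 + 1/1*3/8) = [1/4, 3/8)
  'f': [0/1 + 1/1*3/8, 0/1 + 1/1*1/2) = [3/8, 1/2)
  'd': [0/1 + 1/1*1/2, 0/1 + 1/1*1/1) = [1/2, 1/1) <- contains code 23/32
  emit 'd', narrow to [1/2, 1/1)

Answer: 1/2 1/1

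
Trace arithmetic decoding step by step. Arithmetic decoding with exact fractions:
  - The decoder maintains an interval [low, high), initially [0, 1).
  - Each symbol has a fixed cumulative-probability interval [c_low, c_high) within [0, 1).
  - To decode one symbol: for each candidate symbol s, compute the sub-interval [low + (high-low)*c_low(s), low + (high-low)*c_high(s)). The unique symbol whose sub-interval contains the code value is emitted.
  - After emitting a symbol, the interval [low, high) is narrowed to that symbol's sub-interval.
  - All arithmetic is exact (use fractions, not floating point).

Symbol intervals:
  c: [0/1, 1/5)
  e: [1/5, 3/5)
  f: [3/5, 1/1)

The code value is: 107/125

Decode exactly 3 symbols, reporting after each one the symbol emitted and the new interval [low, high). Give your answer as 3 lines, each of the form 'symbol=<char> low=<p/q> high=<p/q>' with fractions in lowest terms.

Answer: symbol=f low=3/5 high=1/1
symbol=f low=21/25 high=1/1
symbol=c low=21/25 high=109/125

Derivation:
Step 1: interval [0/1, 1/1), width = 1/1 - 0/1 = 1/1
  'c': [0/1 + 1/1*0/1, 0/1 + 1/1*1/5) = [0/1, 1/5)
  'e': [0/1 + 1/1*1/5, 0/1 + 1/1*3/5) = [1/5, 3/5)
  'f': [0/1 + 1/1*3/5, 0/1 + 1/1*1/1) = [3/5, 1/1) <- contains code 107/125
  emit 'f', narrow to [3/5, 1/1)
Step 2: interval [3/5, 1/1), width = 1/1 - 3/5 = 2/5
  'c': [3/5 + 2/5*0/1, 3/5 + 2/5*1/5) = [3/5, 17/25)
  'e': [3/5 + 2/5*1/5, 3/5 + 2/5*3/5) = [17/25, 21/25)
  'f': [3/5 + 2/5*3/5, 3/5 + 2/5*1/1) = [21/25, 1/1) <- contains code 107/125
  emit 'f', narrow to [21/25, 1/1)
Step 3: interval [21/25, 1/1), width = 1/1 - 21/25 = 4/25
  'c': [21/25 + 4/25*0/1, 21/25 + 4/25*1/5) = [21/25, 109/125) <- contains code 107/125
  'e': [21/25 + 4/25*1/5, 21/25 + 4/25*3/5) = [109/125, 117/125)
  'f': [21/25 + 4/25*3/5, 21/25 + 4/25*1/1) = [117/125, 1/1)
  emit 'c', narrow to [21/25, 109/125)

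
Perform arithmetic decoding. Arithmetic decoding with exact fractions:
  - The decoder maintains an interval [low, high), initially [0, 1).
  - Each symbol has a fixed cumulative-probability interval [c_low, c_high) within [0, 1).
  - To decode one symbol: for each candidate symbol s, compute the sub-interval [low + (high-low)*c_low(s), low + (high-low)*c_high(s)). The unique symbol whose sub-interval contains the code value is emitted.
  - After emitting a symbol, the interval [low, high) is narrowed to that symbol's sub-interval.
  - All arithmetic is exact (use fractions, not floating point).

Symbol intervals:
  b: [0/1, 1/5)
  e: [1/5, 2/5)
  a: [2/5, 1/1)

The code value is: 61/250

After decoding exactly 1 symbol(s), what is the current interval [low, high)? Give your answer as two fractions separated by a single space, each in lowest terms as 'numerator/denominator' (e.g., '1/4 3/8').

Answer: 1/5 2/5

Derivation:
Step 1: interval [0/1, 1/1), width = 1/1 - 0/1 = 1/1
  'b': [0/1 + 1/1*0/1, 0/1 + 1/1*1/5) = [0/1, 1/5)
  'e': [0/1 + 1/1*1/5, 0/1 + 1/1*2/5) = [1/5, 2/5) <- contains code 61/250
  'a': [0/1 + 1/1*2/5, 0/1 + 1/1*1/1) = [2/5, 1/1)
  emit 'e', narrow to [1/5, 2/5)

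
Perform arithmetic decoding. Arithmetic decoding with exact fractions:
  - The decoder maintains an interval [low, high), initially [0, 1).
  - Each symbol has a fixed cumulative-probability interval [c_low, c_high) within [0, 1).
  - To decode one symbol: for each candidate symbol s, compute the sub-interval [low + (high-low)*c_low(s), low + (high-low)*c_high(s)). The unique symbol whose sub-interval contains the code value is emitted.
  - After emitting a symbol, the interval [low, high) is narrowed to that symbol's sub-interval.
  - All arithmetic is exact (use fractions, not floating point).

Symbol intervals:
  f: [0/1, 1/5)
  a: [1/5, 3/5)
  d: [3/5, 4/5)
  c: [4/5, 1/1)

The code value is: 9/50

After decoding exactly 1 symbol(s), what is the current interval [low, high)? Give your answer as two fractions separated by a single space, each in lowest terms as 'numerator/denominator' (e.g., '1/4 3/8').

Step 1: interval [0/1, 1/1), width = 1/1 - 0/1 = 1/1
  'f': [0/1 + 1/1*0/1, 0/1 + 1/1*1/5) = [0/1, 1/5) <- contains code 9/50
  'a': [0/1 + 1/1*1/5, 0/1 + 1/1*3/5) = [1/5, 3/5)
  'd': [0/1 + 1/1*3/5, 0/1 + 1/1*4/5) = [3/5, 4/5)
  'c': [0/1 + 1/1*4/5, 0/1 + 1/1*1/1) = [4/5, 1/1)
  emit 'f', narrow to [0/1, 1/5)

Answer: 0/1 1/5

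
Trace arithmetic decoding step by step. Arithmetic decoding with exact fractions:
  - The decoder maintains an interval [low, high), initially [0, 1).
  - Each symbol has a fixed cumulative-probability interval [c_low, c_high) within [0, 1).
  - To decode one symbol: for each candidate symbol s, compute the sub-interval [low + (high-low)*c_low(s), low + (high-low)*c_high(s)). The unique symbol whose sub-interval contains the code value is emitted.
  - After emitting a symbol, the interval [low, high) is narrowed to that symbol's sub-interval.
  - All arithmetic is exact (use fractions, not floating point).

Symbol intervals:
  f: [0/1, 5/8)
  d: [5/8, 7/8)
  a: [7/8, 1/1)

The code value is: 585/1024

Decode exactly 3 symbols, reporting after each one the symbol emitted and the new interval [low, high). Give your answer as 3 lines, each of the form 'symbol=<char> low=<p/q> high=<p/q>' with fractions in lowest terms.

Answer: symbol=f low=0/1 high=5/8
symbol=a low=35/64 high=5/8
symbol=f low=35/64 high=305/512

Derivation:
Step 1: interval [0/1, 1/1), width = 1/1 - 0/1 = 1/1
  'f': [0/1 + 1/1*0/1, 0/1 + 1/1*5/8) = [0/1, 5/8) <- contains code 585/1024
  'd': [0/1 + 1/1*5/8, 0/1 + 1/1*7/8) = [5/8, 7/8)
  'a': [0/1 + 1/1*7/8, 0/1 + 1/1*1/1) = [7/8, 1/1)
  emit 'f', narrow to [0/1, 5/8)
Step 2: interval [0/1, 5/8), width = 5/8 - 0/1 = 5/8
  'f': [0/1 + 5/8*0/1, 0/1 + 5/8*5/8) = [0/1, 25/64)
  'd': [0/1 + 5/8*5/8, 0/1 + 5/8*7/8) = [25/64, 35/64)
  'a': [0/1 + 5/8*7/8, 0/1 + 5/8*1/1) = [35/64, 5/8) <- contains code 585/1024
  emit 'a', narrow to [35/64, 5/8)
Step 3: interval [35/64, 5/8), width = 5/8 - 35/64 = 5/64
  'f': [35/64 + 5/64*0/1, 35/64 + 5/64*5/8) = [35/64, 305/512) <- contains code 585/1024
  'd': [35/64 + 5/64*5/8, 35/64 + 5/64*7/8) = [305/512, 315/512)
  'a': [35/64 + 5/64*7/8, 35/64 + 5/64*1/1) = [315/512, 5/8)
  emit 'f', narrow to [35/64, 305/512)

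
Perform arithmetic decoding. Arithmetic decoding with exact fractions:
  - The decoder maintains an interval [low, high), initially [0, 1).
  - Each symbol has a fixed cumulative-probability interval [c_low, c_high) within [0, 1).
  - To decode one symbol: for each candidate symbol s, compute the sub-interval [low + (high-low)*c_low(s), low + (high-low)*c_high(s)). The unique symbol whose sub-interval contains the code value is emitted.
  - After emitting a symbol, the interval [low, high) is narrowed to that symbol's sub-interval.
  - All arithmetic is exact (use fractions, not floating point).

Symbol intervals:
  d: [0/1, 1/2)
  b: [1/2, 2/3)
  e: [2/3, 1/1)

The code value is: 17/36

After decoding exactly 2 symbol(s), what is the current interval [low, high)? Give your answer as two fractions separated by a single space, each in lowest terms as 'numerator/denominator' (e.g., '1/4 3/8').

Step 1: interval [0/1, 1/1), width = 1/1 - 0/1 = 1/1
  'd': [0/1 + 1/1*0/1, 0/1 + 1/1*1/2) = [0/1, 1/2) <- contains code 17/36
  'b': [0/1 + 1/1*1/2, 0/1 + 1/1*2/3) = [1/2, 2/3)
  'e': [0/1 + 1/1*2/3, 0/1 + 1/1*1/1) = [2/3, 1/1)
  emit 'd', narrow to [0/1, 1/2)
Step 2: interval [0/1, 1/2), width = 1/2 - 0/1 = 1/2
  'd': [0/1 + 1/2*0/1, 0/1 + 1/2*1/2) = [0/1, 1/4)
  'b': [0/1 + 1/2*1/2, 0/1 + 1/2*2/3) = [1/4, 1/3)
  'e': [0/1 + 1/2*2/3, 0/1 + 1/2*1/1) = [1/3, 1/2) <- contains code 17/36
  emit 'e', narrow to [1/3, 1/2)

Answer: 1/3 1/2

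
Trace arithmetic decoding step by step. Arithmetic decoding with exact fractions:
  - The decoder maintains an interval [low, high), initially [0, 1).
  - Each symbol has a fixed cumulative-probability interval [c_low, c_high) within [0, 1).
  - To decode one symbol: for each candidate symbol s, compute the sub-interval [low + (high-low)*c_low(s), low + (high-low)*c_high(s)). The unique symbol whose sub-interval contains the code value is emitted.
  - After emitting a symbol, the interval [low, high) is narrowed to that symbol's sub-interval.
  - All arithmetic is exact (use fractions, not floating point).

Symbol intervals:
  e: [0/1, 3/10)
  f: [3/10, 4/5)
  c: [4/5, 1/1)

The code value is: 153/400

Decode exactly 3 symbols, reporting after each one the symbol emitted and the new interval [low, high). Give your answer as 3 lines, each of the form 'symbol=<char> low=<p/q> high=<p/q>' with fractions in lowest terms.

Answer: symbol=f low=3/10 high=4/5
symbol=e low=3/10 high=9/20
symbol=f low=69/200 high=21/50

Derivation:
Step 1: interval [0/1, 1/1), width = 1/1 - 0/1 = 1/1
  'e': [0/1 + 1/1*0/1, 0/1 + 1/1*3/10) = [0/1, 3/10)
  'f': [0/1 + 1/1*3/10, 0/1 + 1/1*4/5) = [3/10, 4/5) <- contains code 153/400
  'c': [0/1 + 1/1*4/5, 0/1 + 1/1*1/1) = [4/5, 1/1)
  emit 'f', narrow to [3/10, 4/5)
Step 2: interval [3/10, 4/5), width = 4/5 - 3/10 = 1/2
  'e': [3/10 + 1/2*0/1, 3/10 + 1/2*3/10) = [3/10, 9/20) <- contains code 153/400
  'f': [3/10 + 1/2*3/10, 3/10 + 1/2*4/5) = [9/20, 7/10)
  'c': [3/10 + 1/2*4/5, 3/10 + 1/2*1/1) = [7/10, 4/5)
  emit 'e', narrow to [3/10, 9/20)
Step 3: interval [3/10, 9/20), width = 9/20 - 3/10 = 3/20
  'e': [3/10 + 3/20*0/1, 3/10 + 3/20*3/10) = [3/10, 69/200)
  'f': [3/10 + 3/20*3/10, 3/10 + 3/20*4/5) = [69/200, 21/50) <- contains code 153/400
  'c': [3/10 + 3/20*4/5, 3/10 + 3/20*1/1) = [21/50, 9/20)
  emit 'f', narrow to [69/200, 21/50)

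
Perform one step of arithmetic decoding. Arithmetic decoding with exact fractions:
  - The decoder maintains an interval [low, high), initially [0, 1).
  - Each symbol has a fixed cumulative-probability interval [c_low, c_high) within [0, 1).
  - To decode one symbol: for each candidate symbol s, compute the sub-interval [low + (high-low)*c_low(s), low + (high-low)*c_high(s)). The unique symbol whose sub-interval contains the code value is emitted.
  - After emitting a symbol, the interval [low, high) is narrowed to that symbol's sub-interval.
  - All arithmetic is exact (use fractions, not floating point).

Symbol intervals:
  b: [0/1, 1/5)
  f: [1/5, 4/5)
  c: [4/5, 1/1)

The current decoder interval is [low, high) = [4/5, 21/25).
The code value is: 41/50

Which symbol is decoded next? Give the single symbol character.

Interval width = high − low = 21/25 − 4/5 = 1/25
Scaled code = (code − low) / width = (41/50 − 4/5) / 1/25 = 1/2
  b: [0/1, 1/5) 
  f: [1/5, 4/5) ← scaled code falls here ✓
  c: [4/5, 1/1) 

Answer: f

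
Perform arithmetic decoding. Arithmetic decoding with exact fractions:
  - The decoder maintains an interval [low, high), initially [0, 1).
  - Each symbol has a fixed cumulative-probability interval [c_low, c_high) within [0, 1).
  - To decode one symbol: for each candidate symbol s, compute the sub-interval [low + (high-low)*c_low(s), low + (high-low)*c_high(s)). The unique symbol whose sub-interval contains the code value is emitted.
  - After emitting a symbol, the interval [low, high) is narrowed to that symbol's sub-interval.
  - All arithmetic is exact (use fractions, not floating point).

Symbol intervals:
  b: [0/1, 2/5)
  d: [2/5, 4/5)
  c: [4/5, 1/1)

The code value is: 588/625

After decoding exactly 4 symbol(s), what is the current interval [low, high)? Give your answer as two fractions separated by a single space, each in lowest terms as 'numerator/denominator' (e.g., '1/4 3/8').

Step 1: interval [0/1, 1/1), width = 1/1 - 0/1 = 1/1
  'b': [0/1 + 1/1*0/1, 0/1 + 1/1*2/5) = [0/1, 2/5)
  'd': [0/1 + 1/1*2/5, 0/1 + 1/1*4/5) = [2/5, 4/5)
  'c': [0/1 + 1/1*4/5, 0/1 + 1/1*1/1) = [4/5, 1/1) <- contains code 588/625
  emit 'c', narrow to [4/5, 1/1)
Step 2: interval [4/5, 1/1), width = 1/1 - 4/5 = 1/5
  'b': [4/5 + 1/5*0/1, 4/5 + 1/5*2/5) = [4/5, 22/25)
  'd': [4/5 + 1/5*2/5, 4/5 + 1/5*4/5) = [22/25, 24/25) <- contains code 588/625
  'c': [4/5 + 1/5*4/5, 4/5 + 1/5*1/1) = [24/25, 1/1)
  emit 'd', narrow to [22/25, 24/25)
Step 3: interval [22/25, 24/25), width = 24/25 - 22/25 = 2/25
  'b': [22/25 + 2/25*0/1, 22/25 + 2/25*2/5) = [22/25, 114/125)
  'd': [22/25 + 2/25*2/5, 22/25 + 2/25*4/5) = [114/125, 118/125) <- contains code 588/625
  'c': [22/25 + 2/25*4/5, 22/25 + 2/25*1/1) = [118/125, 24/25)
  emit 'd', narrow to [114/125, 118/125)
Step 4: interval [114/125, 118/125), width = 118/125 - 114/125 = 4/125
  'b': [114/125 + 4/125*0/1, 114/125 + 4/125*2/5) = [114/125, 578/625)
  'd': [114/125 + 4/125*2/5, 114/125 + 4/125*4/5) = [578/625, 586/625)
  'c': [114/125 + 4/125*4/5, 114/125 + 4/125*1/1) = [586/625, 118/125) <- contains code 588/625
  emit 'c', narrow to [586/625, 118/125)

Answer: 586/625 118/125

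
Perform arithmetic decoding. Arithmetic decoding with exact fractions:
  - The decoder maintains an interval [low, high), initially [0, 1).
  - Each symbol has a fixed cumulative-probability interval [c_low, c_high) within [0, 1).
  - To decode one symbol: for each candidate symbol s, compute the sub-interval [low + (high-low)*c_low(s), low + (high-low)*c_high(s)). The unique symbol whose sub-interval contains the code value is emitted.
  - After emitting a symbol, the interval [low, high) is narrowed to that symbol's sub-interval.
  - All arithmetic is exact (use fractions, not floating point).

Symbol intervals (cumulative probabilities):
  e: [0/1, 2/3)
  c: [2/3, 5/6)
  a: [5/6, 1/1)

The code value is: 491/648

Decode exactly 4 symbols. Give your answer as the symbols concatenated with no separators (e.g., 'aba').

Step 1: interval [0/1, 1/1), width = 1/1 - 0/1 = 1/1
  'e': [0/1 + 1/1*0/1, 0/1 + 1/1*2/3) = [0/1, 2/3)
  'c': [0/1 + 1/1*2/3, 0/1 + 1/1*5/6) = [2/3, 5/6) <- contains code 491/648
  'a': [0/1 + 1/1*5/6, 0/1 + 1/1*1/1) = [5/6, 1/1)
  emit 'c', narrow to [2/3, 5/6)
Step 2: interval [2/3, 5/6), width = 5/6 - 2/3 = 1/6
  'e': [2/3 + 1/6*0/1, 2/3 + 1/6*2/3) = [2/3, 7/9) <- contains code 491/648
  'c': [2/3 + 1/6*2/3, 2/3 + 1/6*5/6) = [7/9, 29/36)
  'a': [2/3 + 1/6*5/6, 2/3 + 1/6*1/1) = [29/36, 5/6)
  emit 'e', narrow to [2/3, 7/9)
Step 3: interval [2/3, 7/9), width = 7/9 - 2/3 = 1/9
  'e': [2/3 + 1/9*0/1, 2/3 + 1/9*2/3) = [2/3, 20/27)
  'c': [2/3 + 1/9*2/3, 2/3 + 1/9*5/6) = [20/27, 41/54) <- contains code 491/648
  'a': [2/3 + 1/9*5/6, 2/3 + 1/9*1/1) = [41/54, 7/9)
  emit 'c', narrow to [20/27, 41/54)
Step 4: interval [20/27, 41/54), width = 41/54 - 20/27 = 1/54
  'e': [20/27 + 1/54*0/1, 20/27 + 1/54*2/3) = [20/27, 61/81)
  'c': [20/27 + 1/54*2/3, 20/27 + 1/54*5/6) = [61/81, 245/324)
  'a': [20/27 + 1/54*5/6, 20/27 + 1/54*1/1) = [245/324, 41/54) <- contains code 491/648
  emit 'a', narrow to [245/324, 41/54)

Answer: ceca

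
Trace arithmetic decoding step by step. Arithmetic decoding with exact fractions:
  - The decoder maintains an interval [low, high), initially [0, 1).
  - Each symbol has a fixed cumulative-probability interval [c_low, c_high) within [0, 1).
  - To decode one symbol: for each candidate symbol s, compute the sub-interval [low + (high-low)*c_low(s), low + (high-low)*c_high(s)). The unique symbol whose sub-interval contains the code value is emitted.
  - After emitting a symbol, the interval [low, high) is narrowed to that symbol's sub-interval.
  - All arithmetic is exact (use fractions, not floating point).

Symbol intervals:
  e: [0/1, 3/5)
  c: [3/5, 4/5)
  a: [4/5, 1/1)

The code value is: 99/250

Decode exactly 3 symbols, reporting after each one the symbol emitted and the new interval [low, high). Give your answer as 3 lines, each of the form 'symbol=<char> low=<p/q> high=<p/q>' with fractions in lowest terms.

Answer: symbol=e low=0/1 high=3/5
symbol=c low=9/25 high=12/25
symbol=e low=9/25 high=54/125

Derivation:
Step 1: interval [0/1, 1/1), width = 1/1 - 0/1 = 1/1
  'e': [0/1 + 1/1*0/1, 0/1 + 1/1*3/5) = [0/1, 3/5) <- contains code 99/250
  'c': [0/1 + 1/1*3/5, 0/1 + 1/1*4/5) = [3/5, 4/5)
  'a': [0/1 + 1/1*4/5, 0/1 + 1/1*1/1) = [4/5, 1/1)
  emit 'e', narrow to [0/1, 3/5)
Step 2: interval [0/1, 3/5), width = 3/5 - 0/1 = 3/5
  'e': [0/1 + 3/5*0/1, 0/1 + 3/5*3/5) = [0/1, 9/25)
  'c': [0/1 + 3/5*3/5, 0/1 + 3/5*4/5) = [9/25, 12/25) <- contains code 99/250
  'a': [0/1 + 3/5*4/5, 0/1 + 3/5*1/1) = [12/25, 3/5)
  emit 'c', narrow to [9/25, 12/25)
Step 3: interval [9/25, 12/25), width = 12/25 - 9/25 = 3/25
  'e': [9/25 + 3/25*0/1, 9/25 + 3/25*3/5) = [9/25, 54/125) <- contains code 99/250
  'c': [9/25 + 3/25*3/5, 9/25 + 3/25*4/5) = [54/125, 57/125)
  'a': [9/25 + 3/25*4/5, 9/25 + 3/25*1/1) = [57/125, 12/25)
  emit 'e', narrow to [9/25, 54/125)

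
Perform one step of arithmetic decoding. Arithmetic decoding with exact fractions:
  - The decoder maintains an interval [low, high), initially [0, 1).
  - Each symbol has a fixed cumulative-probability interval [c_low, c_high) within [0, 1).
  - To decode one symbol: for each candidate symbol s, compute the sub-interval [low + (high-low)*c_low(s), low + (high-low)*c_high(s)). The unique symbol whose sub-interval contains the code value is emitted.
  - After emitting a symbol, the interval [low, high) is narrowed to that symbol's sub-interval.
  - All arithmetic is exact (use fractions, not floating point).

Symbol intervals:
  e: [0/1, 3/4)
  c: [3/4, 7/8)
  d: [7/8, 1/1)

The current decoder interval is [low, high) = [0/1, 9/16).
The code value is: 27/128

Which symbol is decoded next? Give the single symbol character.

Answer: e

Derivation:
Interval width = high − low = 9/16 − 0/1 = 9/16
Scaled code = (code − low) / width = (27/128 − 0/1) / 9/16 = 3/8
  e: [0/1, 3/4) ← scaled code falls here ✓
  c: [3/4, 7/8) 
  d: [7/8, 1/1) 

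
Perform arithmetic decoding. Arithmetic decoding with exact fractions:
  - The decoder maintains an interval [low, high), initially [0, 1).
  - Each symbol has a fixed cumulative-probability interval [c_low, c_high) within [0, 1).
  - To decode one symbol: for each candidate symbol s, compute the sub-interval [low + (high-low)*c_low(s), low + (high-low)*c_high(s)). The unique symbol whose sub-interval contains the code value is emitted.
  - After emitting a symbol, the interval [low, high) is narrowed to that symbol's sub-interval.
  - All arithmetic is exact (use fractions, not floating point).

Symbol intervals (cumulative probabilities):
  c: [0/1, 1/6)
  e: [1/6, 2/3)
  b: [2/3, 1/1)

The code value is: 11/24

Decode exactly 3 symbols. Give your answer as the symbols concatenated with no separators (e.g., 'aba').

Answer: eeb

Derivation:
Step 1: interval [0/1, 1/1), width = 1/1 - 0/1 = 1/1
  'c': [0/1 + 1/1*0/1, 0/1 + 1/1*1/6) = [0/1, 1/6)
  'e': [0/1 + 1/1*1/6, 0/1 + 1/1*2/3) = [1/6, 2/3) <- contains code 11/24
  'b': [0/1 + 1/1*2/3, 0/1 + 1/1*1/1) = [2/3, 1/1)
  emit 'e', narrow to [1/6, 2/3)
Step 2: interval [1/6, 2/3), width = 2/3 - 1/6 = 1/2
  'c': [1/6 + 1/2*0/1, 1/6 + 1/2*1/6) = [1/6, 1/4)
  'e': [1/6 + 1/2*1/6, 1/6 + 1/2*2/3) = [1/4, 1/2) <- contains code 11/24
  'b': [1/6 + 1/2*2/3, 1/6 + 1/2*1/1) = [1/2, 2/3)
  emit 'e', narrow to [1/4, 1/2)
Step 3: interval [1/4, 1/2), width = 1/2 - 1/4 = 1/4
  'c': [1/4 + 1/4*0/1, 1/4 + 1/4*1/6) = [1/4, 7/24)
  'e': [1/4 + 1/4*1/6, 1/4 + 1/4*2/3) = [7/24, 5/12)
  'b': [1/4 + 1/4*2/3, 1/4 + 1/4*1/1) = [5/12, 1/2) <- contains code 11/24
  emit 'b', narrow to [5/12, 1/2)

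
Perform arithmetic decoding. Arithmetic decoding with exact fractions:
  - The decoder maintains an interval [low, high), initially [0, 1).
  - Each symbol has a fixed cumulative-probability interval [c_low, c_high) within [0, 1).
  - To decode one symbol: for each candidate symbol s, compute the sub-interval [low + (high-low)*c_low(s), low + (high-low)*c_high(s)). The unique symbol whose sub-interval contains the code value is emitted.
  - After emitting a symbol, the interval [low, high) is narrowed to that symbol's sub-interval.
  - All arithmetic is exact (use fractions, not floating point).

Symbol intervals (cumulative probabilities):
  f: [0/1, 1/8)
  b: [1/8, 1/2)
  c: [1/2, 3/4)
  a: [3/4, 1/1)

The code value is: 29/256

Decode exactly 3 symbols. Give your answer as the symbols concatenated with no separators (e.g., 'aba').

Answer: fac

Derivation:
Step 1: interval [0/1, 1/1), width = 1/1 - 0/1 = 1/1
  'f': [0/1 + 1/1*0/1, 0/1 + 1/1*1/8) = [0/1, 1/8) <- contains code 29/256
  'b': [0/1 + 1/1*1/8, 0/1 + 1/1*1/2) = [1/8, 1/2)
  'c': [0/1 + 1/1*1/2, 0/1 + 1/1*3/4) = [1/2, 3/4)
  'a': [0/1 + 1/1*3/4, 0/1 + 1/1*1/1) = [3/4, 1/1)
  emit 'f', narrow to [0/1, 1/8)
Step 2: interval [0/1, 1/8), width = 1/8 - 0/1 = 1/8
  'f': [0/1 + 1/8*0/1, 0/1 + 1/8*1/8) = [0/1, 1/64)
  'b': [0/1 + 1/8*1/8, 0/1 + 1/8*1/2) = [1/64, 1/16)
  'c': [0/1 + 1/8*1/2, 0/1 + 1/8*3/4) = [1/16, 3/32)
  'a': [0/1 + 1/8*3/4, 0/1 + 1/8*1/1) = [3/32, 1/8) <- contains code 29/256
  emit 'a', narrow to [3/32, 1/8)
Step 3: interval [3/32, 1/8), width = 1/8 - 3/32 = 1/32
  'f': [3/32 + 1/32*0/1, 3/32 + 1/32*1/8) = [3/32, 25/256)
  'b': [3/32 + 1/32*1/8, 3/32 + 1/32*1/2) = [25/256, 7/64)
  'c': [3/32 + 1/32*1/2, 3/32 + 1/32*3/4) = [7/64, 15/128) <- contains code 29/256
  'a': [3/32 + 1/32*3/4, 3/32 + 1/32*1/1) = [15/128, 1/8)
  emit 'c', narrow to [7/64, 15/128)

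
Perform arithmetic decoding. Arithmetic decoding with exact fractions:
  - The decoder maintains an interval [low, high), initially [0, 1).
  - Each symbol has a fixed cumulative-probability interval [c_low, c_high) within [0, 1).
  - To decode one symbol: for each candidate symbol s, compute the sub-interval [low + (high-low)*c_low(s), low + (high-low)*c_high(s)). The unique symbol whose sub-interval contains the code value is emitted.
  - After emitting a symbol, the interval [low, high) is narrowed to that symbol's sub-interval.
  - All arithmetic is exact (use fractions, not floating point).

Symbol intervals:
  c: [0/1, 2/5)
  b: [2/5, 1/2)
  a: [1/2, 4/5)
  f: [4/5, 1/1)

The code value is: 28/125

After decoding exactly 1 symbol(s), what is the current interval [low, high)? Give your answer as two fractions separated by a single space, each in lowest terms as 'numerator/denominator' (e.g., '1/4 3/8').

Answer: 0/1 2/5

Derivation:
Step 1: interval [0/1, 1/1), width = 1/1 - 0/1 = 1/1
  'c': [0/1 + 1/1*0/1, 0/1 + 1/1*2/5) = [0/1, 2/5) <- contains code 28/125
  'b': [0/1 + 1/1*2/5, 0/1 + 1/1*1/2) = [2/5, 1/2)
  'a': [0/1 + 1/1*1/2, 0/1 + 1/1*4/5) = [1/2, 4/5)
  'f': [0/1 + 1/1*4/5, 0/1 + 1/1*1/1) = [4/5, 1/1)
  emit 'c', narrow to [0/1, 2/5)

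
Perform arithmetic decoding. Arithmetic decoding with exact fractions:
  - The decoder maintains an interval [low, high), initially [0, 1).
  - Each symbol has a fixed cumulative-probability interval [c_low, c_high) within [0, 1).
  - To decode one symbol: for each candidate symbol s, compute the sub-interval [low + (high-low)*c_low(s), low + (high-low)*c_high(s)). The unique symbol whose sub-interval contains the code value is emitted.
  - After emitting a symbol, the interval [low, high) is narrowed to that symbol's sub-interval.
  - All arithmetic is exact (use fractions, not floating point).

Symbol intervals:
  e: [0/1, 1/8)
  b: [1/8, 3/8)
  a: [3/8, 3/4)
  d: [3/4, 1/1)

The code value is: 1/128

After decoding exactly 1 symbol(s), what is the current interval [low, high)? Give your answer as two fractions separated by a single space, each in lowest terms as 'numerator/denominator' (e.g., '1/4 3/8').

Answer: 0/1 1/8

Derivation:
Step 1: interval [0/1, 1/1), width = 1/1 - 0/1 = 1/1
  'e': [0/1 + 1/1*0/1, 0/1 + 1/1*1/8) = [0/1, 1/8) <- contains code 1/128
  'b': [0/1 + 1/1*1/8, 0/1 + 1/1*3/8) = [1/8, 3/8)
  'a': [0/1 + 1/1*3/8, 0/1 + 1/1*3/4) = [3/8, 3/4)
  'd': [0/1 + 1/1*3/4, 0/1 + 1/1*1/1) = [3/4, 1/1)
  emit 'e', narrow to [0/1, 1/8)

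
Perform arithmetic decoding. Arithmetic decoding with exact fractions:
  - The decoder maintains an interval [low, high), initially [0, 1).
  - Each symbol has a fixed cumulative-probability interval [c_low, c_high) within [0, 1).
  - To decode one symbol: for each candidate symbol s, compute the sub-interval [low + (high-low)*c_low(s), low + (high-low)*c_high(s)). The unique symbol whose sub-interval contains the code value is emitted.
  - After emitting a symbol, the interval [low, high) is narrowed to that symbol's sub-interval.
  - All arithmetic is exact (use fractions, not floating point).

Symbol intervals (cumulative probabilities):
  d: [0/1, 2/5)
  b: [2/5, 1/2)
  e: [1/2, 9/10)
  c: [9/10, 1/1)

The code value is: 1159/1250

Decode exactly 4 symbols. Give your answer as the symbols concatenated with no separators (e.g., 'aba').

Step 1: interval [0/1, 1/1), width = 1/1 - 0/1 = 1/1
  'd': [0/1 + 1/1*0/1, 0/1 + 1/1*2/5) = [0/1, 2/5)
  'b': [0/1 + 1/1*2/5, 0/1 + 1/1*1/2) = [2/5, 1/2)
  'e': [0/1 + 1/1*1/2, 0/1 + 1/1*9/10) = [1/2, 9/10)
  'c': [0/1 + 1/1*9/10, 0/1 + 1/1*1/1) = [9/10, 1/1) <- contains code 1159/1250
  emit 'c', narrow to [9/10, 1/1)
Step 2: interval [9/10, 1/1), width = 1/1 - 9/10 = 1/10
  'd': [9/10 + 1/10*0/1, 9/10 + 1/10*2/5) = [9/10, 47/50) <- contains code 1159/1250
  'b': [9/10 + 1/10*2/5, 9/10 + 1/10*1/2) = [47/50, 19/20)
  'e': [9/10 + 1/10*1/2, 9/10 + 1/10*9/10) = [19/20, 99/100)
  'c': [9/10 + 1/10*9/10, 9/10 + 1/10*1/1) = [99/100, 1/1)
  emit 'd', narrow to [9/10, 47/50)
Step 3: interval [9/10, 47/50), width = 47/50 - 9/10 = 1/25
  'd': [9/10 + 1/25*0/1, 9/10 + 1/25*2/5) = [9/10, 229/250)
  'b': [9/10 + 1/25*2/5, 9/10 + 1/25*1/2) = [229/250, 23/25)
  'e': [9/10 + 1/25*1/2, 9/10 + 1/25*9/10) = [23/25, 117/125) <- contains code 1159/1250
  'c': [9/10 + 1/25*9/10, 9/10 + 1/25*1/1) = [117/125, 47/50)
  emit 'e', narrow to [23/25, 117/125)
Step 4: interval [23/25, 117/125), width = 117/125 - 23/25 = 2/125
  'd': [23/25 + 2/125*0/1, 23/25 + 2/125*2/5) = [23/25, 579/625)
  'b': [23/25 + 2/125*2/5, 23/25 + 2/125*1/2) = [579/625, 116/125) <- contains code 1159/1250
  'e': [23/25 + 2/125*1/2, 23/25 + 2/125*9/10) = [116/125, 584/625)
  'c': [23/25 + 2/125*9/10, 23/25 + 2/125*1/1) = [584/625, 117/125)
  emit 'b', narrow to [579/625, 116/125)

Answer: cdeb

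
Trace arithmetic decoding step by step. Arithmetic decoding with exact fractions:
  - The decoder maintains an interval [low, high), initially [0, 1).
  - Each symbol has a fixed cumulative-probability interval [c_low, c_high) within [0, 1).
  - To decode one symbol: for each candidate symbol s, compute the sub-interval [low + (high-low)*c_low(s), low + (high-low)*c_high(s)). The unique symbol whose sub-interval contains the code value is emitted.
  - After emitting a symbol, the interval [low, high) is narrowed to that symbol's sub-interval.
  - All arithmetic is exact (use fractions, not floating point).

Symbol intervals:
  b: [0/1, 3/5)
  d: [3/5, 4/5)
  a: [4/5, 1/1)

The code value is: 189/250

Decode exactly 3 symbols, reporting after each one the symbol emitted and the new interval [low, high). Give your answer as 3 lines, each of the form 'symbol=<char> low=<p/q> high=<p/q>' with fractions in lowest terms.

Step 1: interval [0/1, 1/1), width = 1/1 - 0/1 = 1/1
  'b': [0/1 + 1/1*0/1, 0/1 + 1/1*3/5) = [0/1, 3/5)
  'd': [0/1 + 1/1*3/5, 0/1 + 1/1*4/5) = [3/5, 4/5) <- contains code 189/250
  'a': [0/1 + 1/1*4/5, 0/1 + 1/1*1/1) = [4/5, 1/1)
  emit 'd', narrow to [3/5, 4/5)
Step 2: interval [3/5, 4/5), width = 4/5 - 3/5 = 1/5
  'b': [3/5 + 1/5*0/1, 3/5 + 1/5*3/5) = [3/5, 18/25)
  'd': [3/5 + 1/5*3/5, 3/5 + 1/5*4/5) = [18/25, 19/25) <- contains code 189/250
  'a': [3/5 + 1/5*4/5, 3/5 + 1/5*1/1) = [19/25, 4/5)
  emit 'd', narrow to [18/25, 19/25)
Step 3: interval [18/25, 19/25), width = 19/25 - 18/25 = 1/25
  'b': [18/25 + 1/25*0/1, 18/25 + 1/25*3/5) = [18/25, 93/125)
  'd': [18/25 + 1/25*3/5, 18/25 + 1/25*4/5) = [93/125, 94/125)
  'a': [18/25 + 1/25*4/5, 18/25 + 1/25*1/1) = [94/125, 19/25) <- contains code 189/250
  emit 'a', narrow to [94/125, 19/25)

Answer: symbol=d low=3/5 high=4/5
symbol=d low=18/25 high=19/25
symbol=a low=94/125 high=19/25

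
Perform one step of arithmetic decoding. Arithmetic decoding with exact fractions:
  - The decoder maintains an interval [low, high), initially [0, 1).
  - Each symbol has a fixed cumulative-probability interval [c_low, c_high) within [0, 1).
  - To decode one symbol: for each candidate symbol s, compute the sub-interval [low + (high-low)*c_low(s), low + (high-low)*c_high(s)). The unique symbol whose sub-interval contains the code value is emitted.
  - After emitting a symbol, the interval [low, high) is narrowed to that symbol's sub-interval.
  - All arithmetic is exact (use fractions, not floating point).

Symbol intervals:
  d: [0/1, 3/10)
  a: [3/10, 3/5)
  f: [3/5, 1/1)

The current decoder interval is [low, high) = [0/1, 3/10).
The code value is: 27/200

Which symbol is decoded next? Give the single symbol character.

Answer: a

Derivation:
Interval width = high − low = 3/10 − 0/1 = 3/10
Scaled code = (code − low) / width = (27/200 − 0/1) / 3/10 = 9/20
  d: [0/1, 3/10) 
  a: [3/10, 3/5) ← scaled code falls here ✓
  f: [3/5, 1/1) 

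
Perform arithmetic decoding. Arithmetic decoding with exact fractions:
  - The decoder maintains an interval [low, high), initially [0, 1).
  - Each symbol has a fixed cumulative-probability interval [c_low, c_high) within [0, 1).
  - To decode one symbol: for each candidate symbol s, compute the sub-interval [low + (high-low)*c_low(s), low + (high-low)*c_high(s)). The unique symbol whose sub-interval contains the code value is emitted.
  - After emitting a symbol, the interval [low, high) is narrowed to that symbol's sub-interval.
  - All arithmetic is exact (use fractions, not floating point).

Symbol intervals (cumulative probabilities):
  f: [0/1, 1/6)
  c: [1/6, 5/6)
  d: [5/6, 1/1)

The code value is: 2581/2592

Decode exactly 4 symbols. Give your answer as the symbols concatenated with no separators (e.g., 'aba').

Answer: dddf

Derivation:
Step 1: interval [0/1, 1/1), width = 1/1 - 0/1 = 1/1
  'f': [0/1 + 1/1*0/1, 0/1 + 1/1*1/6) = [0/1, 1/6)
  'c': [0/1 + 1/1*1/6, 0/1 + 1/1*5/6) = [1/6, 5/6)
  'd': [0/1 + 1/1*5/6, 0/1 + 1/1*1/1) = [5/6, 1/1) <- contains code 2581/2592
  emit 'd', narrow to [5/6, 1/1)
Step 2: interval [5/6, 1/1), width = 1/1 - 5/6 = 1/6
  'f': [5/6 + 1/6*0/1, 5/6 + 1/6*1/6) = [5/6, 31/36)
  'c': [5/6 + 1/6*1/6, 5/6 + 1/6*5/6) = [31/36, 35/36)
  'd': [5/6 + 1/6*5/6, 5/6 + 1/6*1/1) = [35/36, 1/1) <- contains code 2581/2592
  emit 'd', narrow to [35/36, 1/1)
Step 3: interval [35/36, 1/1), width = 1/1 - 35/36 = 1/36
  'f': [35/36 + 1/36*0/1, 35/36 + 1/36*1/6) = [35/36, 211/216)
  'c': [35/36 + 1/36*1/6, 35/36 + 1/36*5/6) = [211/216, 215/216)
  'd': [35/36 + 1/36*5/6, 35/36 + 1/36*1/1) = [215/216, 1/1) <- contains code 2581/2592
  emit 'd', narrow to [215/216, 1/1)
Step 4: interval [215/216, 1/1), width = 1/1 - 215/216 = 1/216
  'f': [215/216 + 1/216*0/1, 215/216 + 1/216*1/6) = [215/216, 1291/1296) <- contains code 2581/2592
  'c': [215/216 + 1/216*1/6, 215/216 + 1/216*5/6) = [1291/1296, 1295/1296)
  'd': [215/216 + 1/216*5/6, 215/216 + 1/216*1/1) = [1295/1296, 1/1)
  emit 'f', narrow to [215/216, 1291/1296)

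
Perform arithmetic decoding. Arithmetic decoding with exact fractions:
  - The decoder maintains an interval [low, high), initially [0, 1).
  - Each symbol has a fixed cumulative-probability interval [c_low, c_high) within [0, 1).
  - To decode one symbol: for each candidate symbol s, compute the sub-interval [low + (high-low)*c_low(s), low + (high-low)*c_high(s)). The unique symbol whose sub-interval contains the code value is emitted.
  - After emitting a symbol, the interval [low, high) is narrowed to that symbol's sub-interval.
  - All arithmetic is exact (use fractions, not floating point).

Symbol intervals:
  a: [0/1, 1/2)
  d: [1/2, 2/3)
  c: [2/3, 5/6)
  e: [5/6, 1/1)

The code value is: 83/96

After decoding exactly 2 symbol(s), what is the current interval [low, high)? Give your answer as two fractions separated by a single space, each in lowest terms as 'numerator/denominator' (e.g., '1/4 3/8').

Step 1: interval [0/1, 1/1), width = 1/1 - 0/1 = 1/1
  'a': [0/1 + 1/1*0/1, 0/1 + 1/1*1/2) = [0/1, 1/2)
  'd': [0/1 + 1/1*1/2, 0/1 + 1/1*2/3) = [1/2, 2/3)
  'c': [0/1 + 1/1*2/3, 0/1 + 1/1*5/6) = [2/3, 5/6)
  'e': [0/1 + 1/1*5/6, 0/1 + 1/1*1/1) = [5/6, 1/1) <- contains code 83/96
  emit 'e', narrow to [5/6, 1/1)
Step 2: interval [5/6, 1/1), width = 1/1 - 5/6 = 1/6
  'a': [5/6 + 1/6*0/1, 5/6 + 1/6*1/2) = [5/6, 11/12) <- contains code 83/96
  'd': [5/6 + 1/6*1/2, 5/6 + 1/6*2/3) = [11/12, 17/18)
  'c': [5/6 + 1/6*2/3, 5/6 + 1/6*5/6) = [17/18, 35/36)
  'e': [5/6 + 1/6*5/6, 5/6 + 1/6*1/1) = [35/36, 1/1)
  emit 'a', narrow to [5/6, 11/12)

Answer: 5/6 11/12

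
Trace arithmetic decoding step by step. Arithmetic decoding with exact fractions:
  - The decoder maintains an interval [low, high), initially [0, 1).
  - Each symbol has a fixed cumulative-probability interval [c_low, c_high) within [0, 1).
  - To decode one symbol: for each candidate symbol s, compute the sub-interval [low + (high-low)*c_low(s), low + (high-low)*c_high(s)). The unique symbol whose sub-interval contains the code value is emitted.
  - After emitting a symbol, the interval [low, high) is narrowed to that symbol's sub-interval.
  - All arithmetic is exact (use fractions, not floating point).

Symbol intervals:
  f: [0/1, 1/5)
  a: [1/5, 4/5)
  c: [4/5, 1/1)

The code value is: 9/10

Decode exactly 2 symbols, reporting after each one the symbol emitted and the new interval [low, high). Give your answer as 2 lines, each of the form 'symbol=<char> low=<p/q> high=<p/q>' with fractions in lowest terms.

Answer: symbol=c low=4/5 high=1/1
symbol=a low=21/25 high=24/25

Derivation:
Step 1: interval [0/1, 1/1), width = 1/1 - 0/1 = 1/1
  'f': [0/1 + 1/1*0/1, 0/1 + 1/1*1/5) = [0/1, 1/5)
  'a': [0/1 + 1/1*1/5, 0/1 + 1/1*4/5) = [1/5, 4/5)
  'c': [0/1 + 1/1*4/5, 0/1 + 1/1*1/1) = [4/5, 1/1) <- contains code 9/10
  emit 'c', narrow to [4/5, 1/1)
Step 2: interval [4/5, 1/1), width = 1/1 - 4/5 = 1/5
  'f': [4/5 + 1/5*0/1, 4/5 + 1/5*1/5) = [4/5, 21/25)
  'a': [4/5 + 1/5*1/5, 4/5 + 1/5*4/5) = [21/25, 24/25) <- contains code 9/10
  'c': [4/5 + 1/5*4/5, 4/5 + 1/5*1/1) = [24/25, 1/1)
  emit 'a', narrow to [21/25, 24/25)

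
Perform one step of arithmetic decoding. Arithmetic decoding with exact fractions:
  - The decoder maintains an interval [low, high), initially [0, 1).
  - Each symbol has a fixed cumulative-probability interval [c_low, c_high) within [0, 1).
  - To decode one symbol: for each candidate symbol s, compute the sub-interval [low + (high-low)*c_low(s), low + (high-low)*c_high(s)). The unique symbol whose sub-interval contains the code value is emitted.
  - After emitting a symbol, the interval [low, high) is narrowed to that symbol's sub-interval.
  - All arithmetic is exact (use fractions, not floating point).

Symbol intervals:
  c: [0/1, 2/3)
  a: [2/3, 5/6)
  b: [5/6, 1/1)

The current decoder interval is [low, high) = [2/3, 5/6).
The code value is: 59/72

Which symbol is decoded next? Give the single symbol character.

Answer: b

Derivation:
Interval width = high − low = 5/6 − 2/3 = 1/6
Scaled code = (code − low) / width = (59/72 − 2/3) / 1/6 = 11/12
  c: [0/1, 2/3) 
  a: [2/3, 5/6) 
  b: [5/6, 1/1) ← scaled code falls here ✓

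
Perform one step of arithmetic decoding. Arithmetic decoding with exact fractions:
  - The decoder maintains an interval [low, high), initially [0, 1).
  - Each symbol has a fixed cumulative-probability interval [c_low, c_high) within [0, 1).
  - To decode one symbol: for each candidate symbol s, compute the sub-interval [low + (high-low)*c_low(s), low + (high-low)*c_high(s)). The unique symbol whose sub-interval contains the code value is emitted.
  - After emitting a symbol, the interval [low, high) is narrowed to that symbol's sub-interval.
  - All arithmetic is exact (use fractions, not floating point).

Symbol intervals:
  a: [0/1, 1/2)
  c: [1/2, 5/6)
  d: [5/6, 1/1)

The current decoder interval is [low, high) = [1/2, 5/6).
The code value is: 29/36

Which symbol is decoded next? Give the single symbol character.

Answer: d

Derivation:
Interval width = high − low = 5/6 − 1/2 = 1/3
Scaled code = (code − low) / width = (29/36 − 1/2) / 1/3 = 11/12
  a: [0/1, 1/2) 
  c: [1/2, 5/6) 
  d: [5/6, 1/1) ← scaled code falls here ✓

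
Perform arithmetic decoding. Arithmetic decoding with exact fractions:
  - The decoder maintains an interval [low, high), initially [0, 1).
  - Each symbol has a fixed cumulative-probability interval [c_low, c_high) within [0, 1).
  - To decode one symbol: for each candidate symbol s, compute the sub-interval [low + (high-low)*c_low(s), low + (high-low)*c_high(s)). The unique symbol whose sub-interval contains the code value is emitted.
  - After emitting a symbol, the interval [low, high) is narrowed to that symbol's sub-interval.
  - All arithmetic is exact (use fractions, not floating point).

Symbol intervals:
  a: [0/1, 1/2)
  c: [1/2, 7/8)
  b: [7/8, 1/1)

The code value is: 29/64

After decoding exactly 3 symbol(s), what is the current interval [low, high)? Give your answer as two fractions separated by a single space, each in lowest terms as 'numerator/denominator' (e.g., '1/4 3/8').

Answer: 7/16 15/32

Derivation:
Step 1: interval [0/1, 1/1), width = 1/1 - 0/1 = 1/1
  'a': [0/1 + 1/1*0/1, 0/1 + 1/1*1/2) = [0/1, 1/2) <- contains code 29/64
  'c': [0/1 + 1/1*1/2, 0/1 + 1/1*7/8) = [1/2, 7/8)
  'b': [0/1 + 1/1*7/8, 0/1 + 1/1*1/1) = [7/8, 1/1)
  emit 'a', narrow to [0/1, 1/2)
Step 2: interval [0/1, 1/2), width = 1/2 - 0/1 = 1/2
  'a': [0/1 + 1/2*0/1, 0/1 + 1/2*1/2) = [0/1, 1/4)
  'c': [0/1 + 1/2*1/2, 0/1 + 1/2*7/8) = [1/4, 7/16)
  'b': [0/1 + 1/2*7/8, 0/1 + 1/2*1/1) = [7/16, 1/2) <- contains code 29/64
  emit 'b', narrow to [7/16, 1/2)
Step 3: interval [7/16, 1/2), width = 1/2 - 7/16 = 1/16
  'a': [7/16 + 1/16*0/1, 7/16 + 1/16*1/2) = [7/16, 15/32) <- contains code 29/64
  'c': [7/16 + 1/16*1/2, 7/16 + 1/16*7/8) = [15/32, 63/128)
  'b': [7/16 + 1/16*7/8, 7/16 + 1/16*1/1) = [63/128, 1/2)
  emit 'a', narrow to [7/16, 15/32)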